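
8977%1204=549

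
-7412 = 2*(-3706)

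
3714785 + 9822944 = 13537729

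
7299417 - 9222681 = -1923264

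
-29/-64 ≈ 0.453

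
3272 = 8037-4765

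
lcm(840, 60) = 840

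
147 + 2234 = 2381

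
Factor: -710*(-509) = 2^1*5^1*71^1*509^1 = 361390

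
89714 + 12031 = 101745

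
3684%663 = 369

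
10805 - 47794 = -36989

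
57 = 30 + 27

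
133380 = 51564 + 81816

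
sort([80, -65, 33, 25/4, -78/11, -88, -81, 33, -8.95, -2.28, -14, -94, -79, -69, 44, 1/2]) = [-94, -88, -81, -79, -69, -65, -14, -8.95, -78/11, -2.28, 1/2, 25/4, 33, 33, 44, 80]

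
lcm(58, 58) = 58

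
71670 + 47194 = 118864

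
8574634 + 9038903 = 17613537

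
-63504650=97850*(-649)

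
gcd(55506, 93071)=11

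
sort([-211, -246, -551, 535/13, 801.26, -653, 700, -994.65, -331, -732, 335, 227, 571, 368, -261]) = [-994.65, -732, -653, -551, -331, -261, -246, -211, 535/13, 227, 335, 368, 571, 700, 801.26]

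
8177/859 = 9 + 446/859 ≈ 9.52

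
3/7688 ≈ 0.000390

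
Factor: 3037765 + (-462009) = 2^2 * 587^1 * 1097^1 = 2575756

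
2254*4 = 9016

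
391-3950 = -3559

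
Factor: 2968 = 2^3 * 7^1 * 53^1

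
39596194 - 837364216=-797768022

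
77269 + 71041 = 148310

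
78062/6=13010 + 1/3 ≈ 13010.33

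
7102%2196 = 514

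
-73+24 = -49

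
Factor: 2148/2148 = 1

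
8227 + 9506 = 17733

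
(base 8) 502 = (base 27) bp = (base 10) 322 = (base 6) 1254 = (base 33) 9p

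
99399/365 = 272 + 119/365 ≈ 272.33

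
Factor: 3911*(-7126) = -1*2^1*7^1*509^1*3911^1 = -27869786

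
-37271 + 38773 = 1502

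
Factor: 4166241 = 3^1*17^1*151^1*541^1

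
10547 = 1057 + 9490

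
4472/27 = 165 + 17/27 ≈ 165.63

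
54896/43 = 1276 + 28/43 ≈ 1276.65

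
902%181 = 178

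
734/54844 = 367/27422 ≈ 0.0134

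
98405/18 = 5466 + 17/18 ≈ 5466.94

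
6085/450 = 13 + 47/90 ≈ 13.52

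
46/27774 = 23/13887≈0.00166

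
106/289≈0.367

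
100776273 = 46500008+54276265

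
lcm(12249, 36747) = 36747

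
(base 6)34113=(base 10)4797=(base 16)12bd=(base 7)16662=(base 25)7gm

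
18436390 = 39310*469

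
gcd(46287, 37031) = 1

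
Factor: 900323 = 103^1 * 8741^1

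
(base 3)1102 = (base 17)24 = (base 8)46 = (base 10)38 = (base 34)14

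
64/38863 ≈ 0.00165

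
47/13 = 3 + 8/13 ≈ 3.62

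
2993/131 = 22+111/131 ≈ 22.85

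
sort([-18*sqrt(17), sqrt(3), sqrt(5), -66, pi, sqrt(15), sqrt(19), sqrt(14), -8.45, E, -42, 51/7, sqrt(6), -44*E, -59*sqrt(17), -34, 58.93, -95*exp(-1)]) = [-59*sqrt(17), -44*E, -18*sqrt(17), -66, -42, -95*exp(-1), -34, -8.45, sqrt(3), sqrt(5), sqrt(6), E, pi, sqrt(14), sqrt(15), sqrt(19), 51/7, 58.93]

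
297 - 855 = -558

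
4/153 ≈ 0.0261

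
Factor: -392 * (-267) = 2^3 * 3^1 * 7^2 * 89^1 = 104664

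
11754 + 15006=26760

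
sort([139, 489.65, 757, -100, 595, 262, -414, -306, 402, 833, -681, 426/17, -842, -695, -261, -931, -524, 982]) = [-931, -842, -695, -681, -524, -414, -306, -261, -100, 426/17, 139, 262, 402, 489.65, 595, 757, 833, 982]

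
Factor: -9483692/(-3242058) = 2^1*3^(-1)*37^1*139^1*461^1*540343^(-1) = 4741846/1621029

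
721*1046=754166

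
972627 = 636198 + 336429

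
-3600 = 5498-9098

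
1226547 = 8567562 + -7341015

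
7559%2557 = 2445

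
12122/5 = 2424 + 2/5 = 2424.40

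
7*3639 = 25473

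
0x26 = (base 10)38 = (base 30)18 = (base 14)2a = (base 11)35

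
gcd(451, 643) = 1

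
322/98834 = 161/49417 ≈ 0.00326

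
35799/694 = 51 + 405/694 ≈ 51.58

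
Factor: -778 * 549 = -1 * 2^1 * 3^2 * 61^1 * 389^1 = -427122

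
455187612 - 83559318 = 371628294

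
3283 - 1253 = 2030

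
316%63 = 1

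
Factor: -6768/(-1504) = 2^(-1)*3^2 = 9/2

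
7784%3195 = 1394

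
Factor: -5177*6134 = -1*2^1*31^1*167^1*3067^1 = -31755718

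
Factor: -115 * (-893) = 5^1 * 19^1 * 23^1 * 47^1 = 102695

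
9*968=8712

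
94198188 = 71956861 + 22241327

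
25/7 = 3 + 4/7 ≈ 3.57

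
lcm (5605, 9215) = 543685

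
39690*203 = 8057070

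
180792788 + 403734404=584527192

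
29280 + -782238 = -752958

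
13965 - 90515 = -76550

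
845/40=21 + 1/8 ≈ 21.13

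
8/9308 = 2/2327 ≈ 0.000859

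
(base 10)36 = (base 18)20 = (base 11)33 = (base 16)24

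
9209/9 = 1023 + 2/9≈1023.22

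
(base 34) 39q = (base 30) 46k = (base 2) 111011011000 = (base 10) 3800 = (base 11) 2945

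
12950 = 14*925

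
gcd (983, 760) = 1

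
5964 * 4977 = 29682828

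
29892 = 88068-58176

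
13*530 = 6890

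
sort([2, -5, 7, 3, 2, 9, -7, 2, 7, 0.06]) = [-7, -5, 0.06, 2, 2, 2, 3, 7, 7, 9]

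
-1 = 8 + -9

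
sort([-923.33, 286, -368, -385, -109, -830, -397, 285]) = [-923.33, -830, -397, -385, -368, -109, 285, 286]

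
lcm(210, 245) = 1470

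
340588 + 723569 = 1064157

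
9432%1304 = 304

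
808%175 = 108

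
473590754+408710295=882301049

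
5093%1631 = 200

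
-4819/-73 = 66 + 1/73 ≈ 66.01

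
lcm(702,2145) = 38610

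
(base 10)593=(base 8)1121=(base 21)175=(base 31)j4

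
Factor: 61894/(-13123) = -1 * 2^1 * 7^1 * 11^(-1) * 1193^(-1) * 4421^1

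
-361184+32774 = -328410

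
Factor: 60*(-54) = -1*2^3*3^4*5^1 = -3240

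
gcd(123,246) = 123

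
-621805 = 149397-771202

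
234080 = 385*608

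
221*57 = 12597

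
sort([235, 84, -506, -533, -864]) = [-864, -533, -506, 84, 235]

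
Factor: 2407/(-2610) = -1 * 2^(-1) * 3^(-2) * 5^(-1) * 83^1 = -83/90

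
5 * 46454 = 232270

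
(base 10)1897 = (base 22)3k5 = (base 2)11101101001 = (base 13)b2c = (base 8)3551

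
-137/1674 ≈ -0.0818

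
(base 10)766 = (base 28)ra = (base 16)2fe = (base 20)1i6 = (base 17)2b1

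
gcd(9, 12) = 3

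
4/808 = 1/202 ≈ 0.00495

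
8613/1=8613=8613.00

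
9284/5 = 1856+4/5 = 1856.80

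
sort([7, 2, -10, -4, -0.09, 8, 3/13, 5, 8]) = [-10, -4, -0.09, 3/13, 2, 5, 7, 8, 8]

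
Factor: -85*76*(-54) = 2^3*3^3*5^1*17^1*19^1 = 348840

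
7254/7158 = 1 + 16/1193 ≈ 1.01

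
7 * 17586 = 123102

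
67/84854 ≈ 0.000790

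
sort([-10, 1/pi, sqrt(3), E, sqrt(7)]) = [-10, 1/pi, sqrt(3), sqrt(7), E]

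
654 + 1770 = 2424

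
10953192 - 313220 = 10639972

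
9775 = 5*1955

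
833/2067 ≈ 0.403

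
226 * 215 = 48590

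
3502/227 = 15+97/227 ≈ 15.43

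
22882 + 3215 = 26097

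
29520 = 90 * 328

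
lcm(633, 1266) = 1266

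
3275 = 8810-5535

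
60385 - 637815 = -577430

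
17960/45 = 399 + 1/9 ≈ 399.11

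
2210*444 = 981240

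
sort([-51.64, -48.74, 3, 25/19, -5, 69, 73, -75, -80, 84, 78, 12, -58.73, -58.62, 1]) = [-80, -75, -58.73, -58.62, -51.64, -48.74, -5, 1, 25/19, 3, 12, 69, 73, 78, 84]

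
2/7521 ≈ 0.000266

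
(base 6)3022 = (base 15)2e2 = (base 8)1226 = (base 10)662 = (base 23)15i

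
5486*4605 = 25263030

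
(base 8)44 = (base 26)1a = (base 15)26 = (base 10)36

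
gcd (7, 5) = 1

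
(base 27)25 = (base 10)59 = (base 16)3b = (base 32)1r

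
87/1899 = 29/633 ≈ 0.0458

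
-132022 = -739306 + 607284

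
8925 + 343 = 9268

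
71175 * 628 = 44697900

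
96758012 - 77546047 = 19211965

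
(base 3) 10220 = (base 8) 151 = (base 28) 3l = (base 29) 3i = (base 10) 105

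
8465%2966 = 2533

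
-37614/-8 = 18807/4 = 4701.75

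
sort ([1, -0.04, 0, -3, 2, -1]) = [-3, -1, -0.04, 0, 1, 2]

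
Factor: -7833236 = -1*2^2*1958309^1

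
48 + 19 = 67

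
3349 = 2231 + 1118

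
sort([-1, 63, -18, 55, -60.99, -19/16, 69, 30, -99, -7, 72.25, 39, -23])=[-99, -60.99, -23, -18, -7, -19/16, -1, 30, 39, 55, 63, 69, 72.25]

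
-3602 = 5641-9243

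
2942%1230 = 482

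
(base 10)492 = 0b111101100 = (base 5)3432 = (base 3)200020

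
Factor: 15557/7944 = 2^(-3)*3^(-1)*47^1 = 47/24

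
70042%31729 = 6584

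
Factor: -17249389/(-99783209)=47^(-1) * 73^1 * 236293^1 * 2123047^(-1)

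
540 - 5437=-4897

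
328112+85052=413164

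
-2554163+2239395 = -314768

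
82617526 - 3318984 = 79298542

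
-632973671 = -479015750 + -153957921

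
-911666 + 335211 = -576455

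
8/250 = 4/125 = 0.032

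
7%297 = 7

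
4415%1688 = 1039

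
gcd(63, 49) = 7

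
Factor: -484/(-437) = 2^2*11^2*19^(-1)*23^(-1)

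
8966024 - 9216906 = -250882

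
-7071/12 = -2357/4 = -589.25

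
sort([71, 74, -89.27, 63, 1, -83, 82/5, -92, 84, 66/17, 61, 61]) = [-92, -89.27, -83, 1, 66/17, 82/5, 61, 61, 63, 71, 74, 84]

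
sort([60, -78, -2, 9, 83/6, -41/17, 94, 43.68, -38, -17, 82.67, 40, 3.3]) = [-78, -38, -17, -41/17, -2, 3.3, 9, 83/6, 40, 43.68, 60, 82.67, 94]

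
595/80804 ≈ 0.00736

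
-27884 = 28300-56184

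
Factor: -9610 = -1*2^1*5^1*31^2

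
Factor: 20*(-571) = -1*2^2*5^1*571^1 = -11420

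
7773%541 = 199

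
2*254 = 508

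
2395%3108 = 2395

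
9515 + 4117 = 13632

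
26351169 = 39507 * 667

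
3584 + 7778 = 11362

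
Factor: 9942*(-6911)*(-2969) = 2^1*3^1*1657^1*2969^1*6911^1 = 203997501978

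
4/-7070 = -2/3535 ≈ -0.000566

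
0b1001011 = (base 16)4b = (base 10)75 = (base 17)47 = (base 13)5a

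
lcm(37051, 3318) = 222306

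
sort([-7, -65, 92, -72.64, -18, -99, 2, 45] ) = [-99, -72.64, -65, -18, -7, 2, 45, 92] 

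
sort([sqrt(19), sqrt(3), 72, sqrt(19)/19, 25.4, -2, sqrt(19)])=[-2, sqrt(19)/19, sqrt(3), sqrt(19), sqrt(19), 25.4, 72]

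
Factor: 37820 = 2^2 * 5^1 * 31^1 * 61^1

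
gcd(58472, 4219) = 1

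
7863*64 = 503232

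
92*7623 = 701316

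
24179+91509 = 115688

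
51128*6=306768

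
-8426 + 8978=552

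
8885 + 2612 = 11497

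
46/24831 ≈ 0.00185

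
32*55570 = 1778240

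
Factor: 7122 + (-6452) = 2^1 * 5^1 * 67^1 = 670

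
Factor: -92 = -1*2^2*23^1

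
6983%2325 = 8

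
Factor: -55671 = -1*3^1*7^1*11^1*241^1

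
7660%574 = 198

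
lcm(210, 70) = 210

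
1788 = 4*447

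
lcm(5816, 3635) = 29080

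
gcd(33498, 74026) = 2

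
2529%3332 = 2529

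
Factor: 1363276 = 2^2*340819^1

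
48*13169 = 632112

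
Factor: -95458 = -1*2^1*11^1*4339^1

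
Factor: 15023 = 83^1 * 181^1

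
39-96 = -57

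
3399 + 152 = 3551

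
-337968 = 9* (-37552)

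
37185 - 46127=-8942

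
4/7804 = 1/1951 ≈ 0.000513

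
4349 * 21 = 91329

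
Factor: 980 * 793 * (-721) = -1 * 2^2 * 5^1 * 7^3 * 13^1 * 61^1 * 103^1 = -560317940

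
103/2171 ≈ 0.0474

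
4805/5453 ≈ 0.881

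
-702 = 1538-2240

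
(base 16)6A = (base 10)106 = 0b1101010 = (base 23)4E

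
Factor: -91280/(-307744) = 2^(-1)*5^1*7^1*59^(-1) = 35/118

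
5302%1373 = 1183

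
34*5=170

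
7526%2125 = 1151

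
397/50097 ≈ 0.00792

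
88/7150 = 4/325 ≈ 0.0123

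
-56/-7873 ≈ 0.00711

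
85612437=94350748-8738311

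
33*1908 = 62964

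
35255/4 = 8813 + 3/4 = 8813.75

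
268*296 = 79328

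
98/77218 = 49/38609 ≈ 0.00127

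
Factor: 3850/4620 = 2^(-1) * 3^(-1) * 5^1 = 5/6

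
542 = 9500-8958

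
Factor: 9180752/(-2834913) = -1 * 2^4 * 3^(-1) * 7^1 * 821^(-1) * 1151^(-1) * 81971^1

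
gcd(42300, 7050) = 7050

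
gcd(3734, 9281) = 1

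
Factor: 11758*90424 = 2^4*89^1*127^1*5879^1 = 1063205392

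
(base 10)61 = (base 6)141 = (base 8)75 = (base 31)1u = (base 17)3a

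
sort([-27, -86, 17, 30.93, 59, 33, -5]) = [-86, -27, -5, 17, 30.93, 33, 59]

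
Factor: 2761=11^1*251^1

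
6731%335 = 31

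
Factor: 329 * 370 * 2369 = 2^1 * 5^1 * 7^1 * 23^1 * 37^1 * 47^1 * 103^1 = 288378370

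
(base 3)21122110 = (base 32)5e6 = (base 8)12706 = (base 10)5574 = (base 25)8mo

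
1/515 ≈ 0.00194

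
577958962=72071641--505887321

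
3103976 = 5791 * 536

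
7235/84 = 86 + 11/84 ≈ 86.13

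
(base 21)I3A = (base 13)3853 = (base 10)8011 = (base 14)2CC3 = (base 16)1F4B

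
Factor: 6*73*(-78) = -1*2^2*3^2*13^1*73^1 = -34164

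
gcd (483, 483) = 483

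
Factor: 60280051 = 13^1 * 1361^1 * 3407^1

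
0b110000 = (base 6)120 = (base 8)60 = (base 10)48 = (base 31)1h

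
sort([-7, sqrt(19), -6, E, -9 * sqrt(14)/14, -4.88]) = [-7, -6, -4.88, -9 * sqrt(14)/14, E, sqrt(19)]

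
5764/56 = 102 + 13/14 ≈ 102.93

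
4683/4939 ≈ 0.948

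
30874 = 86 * 359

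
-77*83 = -6391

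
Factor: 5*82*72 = 2^4*3^2*5^1*41^1 = 29520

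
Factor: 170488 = 2^3 * 101^1 * 211^1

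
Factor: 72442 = 2^1 * 29^1 * 1249^1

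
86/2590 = 43/1295 ≈ 0.0332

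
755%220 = 95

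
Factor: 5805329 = 2251^1*2579^1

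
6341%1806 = 923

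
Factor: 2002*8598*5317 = 2^2*3^1*7^1*11^1*13^2*409^1*1433^1 = 91522563132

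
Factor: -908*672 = -1*2^7*3^1*7^1*227^1 = -610176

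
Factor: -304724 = -1*2^2*7^1*10883^1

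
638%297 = 44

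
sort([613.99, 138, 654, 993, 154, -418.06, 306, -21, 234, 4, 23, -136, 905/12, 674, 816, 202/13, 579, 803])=[-418.06, -136, -21, 4, 202/13, 23, 905/12, 138, 154, 234, 306, 579, 613.99, 654, 674, 803, 816, 993]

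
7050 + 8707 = 15757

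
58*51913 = 3010954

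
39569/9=4396 + 5/9 ≈ 4396.56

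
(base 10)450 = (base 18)170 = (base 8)702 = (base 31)eg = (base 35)cu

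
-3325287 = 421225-3746512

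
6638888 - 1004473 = 5634415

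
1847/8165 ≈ 0.226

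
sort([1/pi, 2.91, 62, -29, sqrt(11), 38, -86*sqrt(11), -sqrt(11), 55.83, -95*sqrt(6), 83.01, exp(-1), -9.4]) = [-86*sqrt(11), -95*sqrt(6), -29, -9.4, -sqrt(11), 1/pi, exp(-1), 2.91, sqrt(11), 38, 55.83, 62, 83.01]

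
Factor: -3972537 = -1*3^3*23^1*6397^1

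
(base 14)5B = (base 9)100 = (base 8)121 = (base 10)81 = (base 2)1010001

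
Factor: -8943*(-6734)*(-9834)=-1*2^2*3^2*7^1*11^2*13^1*37^1*149^1*271^1=-592224741108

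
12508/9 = 1389 + 7/9 ≈ 1389.78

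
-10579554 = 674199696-684779250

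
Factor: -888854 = -1*2^1*353^1*1259^1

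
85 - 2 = 83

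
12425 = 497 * 25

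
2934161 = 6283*467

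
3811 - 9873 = -6062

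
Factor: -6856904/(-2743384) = 7^(-1)*193^1*4441^1*48989^(-1) = 857113/342923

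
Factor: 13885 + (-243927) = -1 * 2^1 * 115021^1 = -230042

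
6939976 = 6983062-43086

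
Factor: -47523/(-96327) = 3^(-1)*11^(-1)*31^1*73^1*139^(-1) = 2263/4587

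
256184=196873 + 59311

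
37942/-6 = -6323-2/3 ≈ -6323.67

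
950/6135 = 190/1227 ≈ 0.155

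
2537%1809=728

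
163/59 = 2 + 45/59 ≈ 2.76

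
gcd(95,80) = 5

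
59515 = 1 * 59515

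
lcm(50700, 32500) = 1267500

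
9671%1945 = 1891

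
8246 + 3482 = 11728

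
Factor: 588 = 2^2*3^1*7^2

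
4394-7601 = -3207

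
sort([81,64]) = [64,81]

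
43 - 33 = 10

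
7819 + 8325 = 16144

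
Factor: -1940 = -1 * 2^2 * 5^1 * 97^1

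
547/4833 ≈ 0.113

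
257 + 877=1134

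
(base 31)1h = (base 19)2a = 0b110000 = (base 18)2c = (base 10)48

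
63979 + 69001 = 132980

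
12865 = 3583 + 9282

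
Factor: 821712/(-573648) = -1*37^(-1)*53^1 = -53/37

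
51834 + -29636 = 22198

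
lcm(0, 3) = 0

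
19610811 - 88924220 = -69313409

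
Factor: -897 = -1 * 3^1 * 13^1 * 23^1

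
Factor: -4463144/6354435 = -1*2^3*3^(-1)*5^(-1)*7^1*53^(-1)*7993^(-1)*79699^1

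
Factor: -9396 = -1 * 2^2 * 3^4 * 29^1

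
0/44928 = 0 = 0.00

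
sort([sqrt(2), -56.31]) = [-56.31, sqrt(2)]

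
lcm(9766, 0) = 0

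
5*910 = 4550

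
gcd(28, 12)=4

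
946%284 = 94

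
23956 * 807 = 19332492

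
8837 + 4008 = 12845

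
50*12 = 600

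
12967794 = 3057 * 4242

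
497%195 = 107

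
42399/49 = 865 + 2/7 ≈ 865.29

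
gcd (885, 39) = 3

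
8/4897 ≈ 0.00163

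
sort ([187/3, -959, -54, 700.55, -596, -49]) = [-959, -596, -54, -49, 187/3, 700.55]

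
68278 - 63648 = 4630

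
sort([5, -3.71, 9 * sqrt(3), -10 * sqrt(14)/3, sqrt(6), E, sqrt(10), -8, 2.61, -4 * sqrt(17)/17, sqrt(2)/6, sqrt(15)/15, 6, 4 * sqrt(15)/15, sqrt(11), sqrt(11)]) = [-10 * sqrt(14)/3, -8, -3.71, -4 * sqrt(17)/17, sqrt(2)/6, sqrt(15)/15, 4 * sqrt(15)/15, sqrt(6), 2.61, E, sqrt(10), sqrt(11), sqrt(11), 5, 6, 9 * sqrt(3)]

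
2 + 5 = 7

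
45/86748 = 15/28916 ≈ 0.000519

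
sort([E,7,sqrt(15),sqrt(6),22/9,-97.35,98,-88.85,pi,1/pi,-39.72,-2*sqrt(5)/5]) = [-97.35,-88.85,-39.72,-2*sqrt(5)/5,1/pi,22/9,sqrt(6),E,pi,sqrt(15),7,98]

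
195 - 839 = -644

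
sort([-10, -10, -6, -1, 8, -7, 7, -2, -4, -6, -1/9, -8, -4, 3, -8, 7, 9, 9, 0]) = [-10, -10, -8, -8, -7, -6, -6, -4, -4, -2, -1, -1/9, 0, 3, 7, 7, 8, 9, 9]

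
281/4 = 70 + 1/4 = 70.25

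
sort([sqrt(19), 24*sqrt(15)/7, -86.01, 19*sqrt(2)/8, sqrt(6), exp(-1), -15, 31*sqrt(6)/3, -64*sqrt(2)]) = [-64*sqrt(2), -86.01, -15, exp(-1), sqrt(6), 19*sqrt(2)/8, sqrt(19), 24*sqrt(15)/7, 31*sqrt(6)/3]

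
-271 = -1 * 271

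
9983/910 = 10 + 883/910 ≈ 10.97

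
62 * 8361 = 518382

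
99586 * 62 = 6174332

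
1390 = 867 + 523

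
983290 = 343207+640083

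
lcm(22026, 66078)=66078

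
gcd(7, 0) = 7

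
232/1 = 232 = 232.00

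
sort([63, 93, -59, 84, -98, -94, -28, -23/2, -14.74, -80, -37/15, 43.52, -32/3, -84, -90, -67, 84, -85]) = [-98, -94, -90, -85, -84, -80, -67, -59, -28, -14.74, -23/2, -32/3, -37/15, 43.52, 63, 84, 84, 93]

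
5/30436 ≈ 0.000164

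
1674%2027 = 1674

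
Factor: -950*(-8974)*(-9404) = -1*2^4*5^2*7^1*19^1*641^1*2351^1 = -80171921200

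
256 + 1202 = 1458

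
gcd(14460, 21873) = 3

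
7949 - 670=7279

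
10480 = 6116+4364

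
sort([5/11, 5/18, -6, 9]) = [-6, 5/18, 5/11, 9]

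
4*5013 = 20052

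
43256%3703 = 2523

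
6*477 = 2862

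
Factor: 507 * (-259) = -1 * 3^1 * 7^1 * 13^2 * 37^1 = -131313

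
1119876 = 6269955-5150079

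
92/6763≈0.0136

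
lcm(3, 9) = 9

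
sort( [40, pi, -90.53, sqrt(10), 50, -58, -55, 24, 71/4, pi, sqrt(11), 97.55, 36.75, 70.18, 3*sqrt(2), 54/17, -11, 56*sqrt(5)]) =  [-90.53, -58, -55, -11, pi, pi, sqrt(10), 54/17, sqrt(11), 3*sqrt(2), 71/4, 24, 36.75, 40, 50, 70.18, 97.55, 56*sqrt(5)]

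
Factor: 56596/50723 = 2^2*14149^1*50723^(-1)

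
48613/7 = 6944+5/7 ≈ 6944.71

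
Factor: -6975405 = -1*3^2*5^1*155009^1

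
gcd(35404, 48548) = 212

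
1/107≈0.00935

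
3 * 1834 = 5502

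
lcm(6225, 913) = 68475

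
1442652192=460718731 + 981933461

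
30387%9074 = 3165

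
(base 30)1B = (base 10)41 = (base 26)1F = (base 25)1G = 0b101001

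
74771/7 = 10681+4/7 ≈ 10681.57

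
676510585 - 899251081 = -222740496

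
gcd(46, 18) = 2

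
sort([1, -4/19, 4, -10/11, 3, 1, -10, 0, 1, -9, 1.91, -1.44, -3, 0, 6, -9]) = [-10, -9, -9, -3, -1.44, -10/11, -4/19, 0, 0, 1, 1, 1, 1.91, 3, 4, 6]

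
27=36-9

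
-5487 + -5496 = -10983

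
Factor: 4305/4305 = 1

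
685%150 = 85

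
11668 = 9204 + 2464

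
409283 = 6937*59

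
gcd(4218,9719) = 1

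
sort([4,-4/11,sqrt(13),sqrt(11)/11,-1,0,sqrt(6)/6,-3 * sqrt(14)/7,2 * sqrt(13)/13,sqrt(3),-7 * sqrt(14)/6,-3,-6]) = [-6,-7 * sqrt(14)/6,-3,-3 * sqrt(14)/7,-1,-4/11,0,sqrt(11)/11,sqrt(6)/6,2 * sqrt(13)/13,sqrt(3),sqrt(13),4]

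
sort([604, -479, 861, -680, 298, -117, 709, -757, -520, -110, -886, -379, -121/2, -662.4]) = [-886, -757, -680, -662.4, -520, -479, -379, -117, -110, -121/2, 298, 604, 709, 861]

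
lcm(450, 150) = 450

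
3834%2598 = 1236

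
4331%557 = 432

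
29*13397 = 388513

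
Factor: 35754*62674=2^2*3^1*59^1*101^1*31337^1=2240846196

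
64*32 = 2048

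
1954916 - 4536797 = -2581881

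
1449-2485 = -1036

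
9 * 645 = 5805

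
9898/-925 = -10 - 648/925 ≈ -10.70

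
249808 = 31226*8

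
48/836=12/209 ≈ 0.0574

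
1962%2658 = 1962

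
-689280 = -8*86160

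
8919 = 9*991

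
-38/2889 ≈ -0.0132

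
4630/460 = 463/46 ≈ 10.07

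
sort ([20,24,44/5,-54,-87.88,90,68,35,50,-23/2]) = [-87.88,-54,-23/2,44/5,20,24,35,50,68,90]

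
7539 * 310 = 2337090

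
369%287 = 82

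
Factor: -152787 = -1*3^1*50929^1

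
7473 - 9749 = -2276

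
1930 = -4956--6886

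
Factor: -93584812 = -1 * 2^2 * 23396203^1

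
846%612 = 234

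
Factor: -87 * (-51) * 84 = 2^2 * 3^3 * 7^1 * 17^1 * 29^1 = 372708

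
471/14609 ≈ 0.0322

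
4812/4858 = 2406/2429 ≈ 0.991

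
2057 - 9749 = -7692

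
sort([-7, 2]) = [-7, 2]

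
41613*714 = 29711682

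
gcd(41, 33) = 1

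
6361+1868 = 8229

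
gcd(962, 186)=2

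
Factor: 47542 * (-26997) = -1 * 2^1 * 3^1 * 11^1 * 2161^1 * 8999^1 = -1283491374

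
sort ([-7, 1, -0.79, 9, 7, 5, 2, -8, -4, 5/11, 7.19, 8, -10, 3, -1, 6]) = [-10, -8, -7, -4, -1, -0.79, 5/11, 1, 2, 3, 5, 6, 7, 7.19, 8, 9]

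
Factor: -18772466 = -1*2^1*101^1*199^1*467^1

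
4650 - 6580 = -1930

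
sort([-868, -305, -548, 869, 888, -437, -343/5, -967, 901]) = [-967, -868, -548, -437, -305, -343/5, 869, 888, 901]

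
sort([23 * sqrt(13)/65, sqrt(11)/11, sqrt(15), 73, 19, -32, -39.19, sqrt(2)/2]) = [-39.19, -32, sqrt(11)/11, sqrt(2)/2, 23 * sqrt(13)/65, sqrt(15), 19, 73]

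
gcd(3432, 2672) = 8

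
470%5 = 0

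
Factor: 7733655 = 3^2*5^1*89^1*1931^1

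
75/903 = 25/301 ≈ 0.0831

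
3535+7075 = 10610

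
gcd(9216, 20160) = 576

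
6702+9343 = 16045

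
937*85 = 79645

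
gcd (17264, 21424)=208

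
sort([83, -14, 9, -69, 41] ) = [-69, -14, 9, 41, 83] 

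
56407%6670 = 3047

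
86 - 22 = 64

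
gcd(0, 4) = 4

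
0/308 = 0 = 0.00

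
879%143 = 21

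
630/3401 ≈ 0.185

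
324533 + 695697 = 1020230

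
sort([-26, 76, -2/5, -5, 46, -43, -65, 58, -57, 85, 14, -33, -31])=[-65, -57, -43, -33, -31, -26, -5, -2/5, 14, 46, 58, 76, 85]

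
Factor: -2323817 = -1 * 2323817^1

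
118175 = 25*4727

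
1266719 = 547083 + 719636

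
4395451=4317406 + 78045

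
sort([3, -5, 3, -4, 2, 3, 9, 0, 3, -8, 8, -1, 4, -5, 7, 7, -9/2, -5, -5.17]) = [-8, -5.17, -5, -5, -5, -9/2, -4, -1, 0, 2, 3, 3, 3, 3, 4, 7, 7, 8, 9]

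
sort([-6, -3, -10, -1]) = [-10, -6, -3, -1]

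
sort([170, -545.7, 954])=[-545.7, 170, 954]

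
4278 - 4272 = 6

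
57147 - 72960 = -15813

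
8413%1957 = 585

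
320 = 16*20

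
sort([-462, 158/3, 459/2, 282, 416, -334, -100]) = [-462, -334, -100, 158/3, 459/2, 282, 416]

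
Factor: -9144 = -1*2^3*3^2*127^1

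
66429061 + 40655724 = 107084785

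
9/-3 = -3 = -3.00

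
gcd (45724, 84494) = 2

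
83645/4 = 20911 + 1/4 = 20911.25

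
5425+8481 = 13906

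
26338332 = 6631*3972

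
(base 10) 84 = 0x54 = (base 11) 77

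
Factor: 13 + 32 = 3^2*5^1 = 45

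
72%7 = 2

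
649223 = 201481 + 447742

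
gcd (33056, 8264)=8264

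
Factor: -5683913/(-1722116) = 2^(-2)*11^(-1)*29^1*39139^(-1)*195997^1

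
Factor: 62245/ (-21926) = -1 * 2^ (-1) * 5^1 * 19^ (-1) * 59^1 * 211^1 * 577^ (-1)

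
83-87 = -4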